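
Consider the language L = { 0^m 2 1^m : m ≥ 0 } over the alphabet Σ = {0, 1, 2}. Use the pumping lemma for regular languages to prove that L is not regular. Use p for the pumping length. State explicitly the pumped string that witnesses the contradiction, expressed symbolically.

0^{p+k} 2 1^p

Suppose for contradiction that L is regular, and let p be the pumping length.
Take w = 0^p 2 1^p ∈ L with |w| = 2p+1 ≥ p.
By the pumping lemma, w = xyz with |xy| ≤ p and |y| ≥ 1.
Since the first p symbols of w are all 0's and |xy| ≤ p, y lies entirely in the leading 0-block: y = 0^k for some k with 1 ≤ k ≤ p.
Pump with i = 2: xy^2z = 0^{p+k} 2 1^p, which would require p+k = p. But k ≥ 1, so xy^2z ∉ L.
This is a contradiction; hence L is not regular.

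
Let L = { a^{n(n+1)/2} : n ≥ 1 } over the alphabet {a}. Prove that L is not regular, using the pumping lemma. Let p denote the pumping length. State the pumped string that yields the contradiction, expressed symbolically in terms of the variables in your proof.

a^{p(p+1)/2+k}

Toward a contradiction, assume L is regular with pumping length p.
Take w = a^{p(p+1)/2} ∈ L with |w| = p(p+1)/2 ≥ p.
Write w = xyz as guaranteed by the lemma, with |xy| ≤ p and |y| > 0.
Then y = a^k for some k with 1 ≤ k ≤ p.
Pump with i = 2: xy^2z = a^{p(p+1)/2+k}. Since 1 ≤ k ≤ p, p(p+1)/2 < p(p+1)/2+k ≤ p(p+1)/2+p < (p+1)(p+2)/2, so p(p+1)/2+k is strictly between consecutive triangular numbers. So xy^2z ∉ L.
This is a contradiction; hence L is not regular.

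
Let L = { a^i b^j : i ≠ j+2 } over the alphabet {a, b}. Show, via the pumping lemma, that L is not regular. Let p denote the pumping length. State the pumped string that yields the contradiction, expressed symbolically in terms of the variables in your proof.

a^{p+p!} b^{p+p!-2}

Assume L is regular. Let p be the pumping length given by the pumping lemma.
Choose w = a^p b^{p+p!-2}. Since p ≠ (p+p!-2)+2 = p+p!, w ∈ L; and |w| ≥ p.
Write w = xyz as guaranteed by the lemma, with |xy| ≤ p and |y| ≥ 1.
Since the first p symbols of w are all a's and |xy| ≤ p, y lies entirely in the leading a-block: y = a^k for some k with 1 ≤ k ≤ p.
Since 1 ≤ k ≤ p, k divides p!; set t = 1 + p!/k. Then xy^t z has p + (p!/k)·k = p + p! copies of a. Now the a-count is p+p! and (b-count)+2 = (p+p!-2)+2 = p+p!, so i ≠ j+2 fails. So xy^t z = a^{p+p!} b^{p+p!-2} ∉ L.
This contradicts the pumping lemma, so L is not regular.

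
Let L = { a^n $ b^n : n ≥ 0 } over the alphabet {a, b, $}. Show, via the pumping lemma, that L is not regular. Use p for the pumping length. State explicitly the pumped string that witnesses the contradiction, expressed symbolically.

Assume L is regular. Let p be the pumping length given by the pumping lemma.
Take w = a^p $ b^p ∈ L with |w| = 2p+1 ≥ p.
The pumping lemma gives a decomposition w = xyz where |xy| ≤ p and |y| ≥ 1.
Since the first p symbols of w are all a's and |xy| ≤ p, y lies entirely in the leading a-block: y = a^k for some k with 1 ≤ k ≤ p.
Pump with i = 2: xy^2z = a^{p+k} $ b^p, which would require p+k = p. But k ≥ 1, so xy^2z ∉ L.
Contradiction. Therefore L is not regular.

a^{p+k} $ b^p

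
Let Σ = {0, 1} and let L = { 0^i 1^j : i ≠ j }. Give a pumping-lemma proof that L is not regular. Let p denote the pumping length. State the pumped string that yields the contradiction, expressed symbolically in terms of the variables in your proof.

0^{p+p!} 1^{p+p!}

Suppose for contradiction that L is regular, and let p be the pumping length.
Choose w = 0^p 1^{p+p!}. Since p ≠ p+p!, w ∈ L; and |w| ≥ p.
By the pumping lemma, w = xyz with |xy| ≤ p and |y| ≥ 1.
Since the first p symbols of w are all 0's and |xy| ≤ p, y lies entirely in the leading 0-block: y = 0^k for some k with 1 ≤ k ≤ p.
Since 1 ≤ k ≤ p, k divides p!; set t = 1 + p!/k. Then xy^t z has p + (p!/k)·k = p + p! copies of 0. Now the 0-count equals the 1-count, so i ≠ j fails. So xy^t z = 0^{p+p!} 1^{p+p!} ∉ L.
Contradiction. Therefore L is not regular.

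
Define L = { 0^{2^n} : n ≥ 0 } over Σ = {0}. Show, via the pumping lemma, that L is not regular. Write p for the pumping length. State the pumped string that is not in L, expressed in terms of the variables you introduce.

Assume L is regular. Let p be the pumping length given by the pumping lemma.
Take w = 0^{2^p} ∈ L with |w| = 2^p ≥ p.
The pumping lemma gives a decomposition w = xyz where |xy| ≤ p and y is nonempty.
Then y = 0^k for some k with 1 ≤ k ≤ p.
Pump with i = 2: xy^2z = 0^{2^p+k}. Since 1 ≤ k ≤ p < 2^p, we have 2^p < 2^p+k < 2^{p+1}, so 2^p+k is not a power of 2. So xy^2z ∉ L.
Contradiction. Therefore L is not regular.

0^{2^p+k}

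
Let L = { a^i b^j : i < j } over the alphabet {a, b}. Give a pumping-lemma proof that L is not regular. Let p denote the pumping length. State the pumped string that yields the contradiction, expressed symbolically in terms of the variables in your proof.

a^{p+k} b^{p+1}

Assume L is regular. Let p be the pumping length given by the pumping lemma.
Choose w = a^p b^{p+1} ∈ L, with |w| = 2p+1 ≥ p.
Write w = xyz as guaranteed by the lemma, with |xy| ≤ p and |y| ≥ 1.
Since the first p symbols of w are all a's and |xy| ≤ p, y lies entirely in the leading a-block: y = a^k for some k with 1 ≤ k ≤ p.
Consider xy^2z = a^{p+k} b^{p+1}. Since k ≥ 1, the a-count p+k is at least p+1, so i < j fails; thus xy^2z ∉ L.
This is a contradiction; hence L is not regular.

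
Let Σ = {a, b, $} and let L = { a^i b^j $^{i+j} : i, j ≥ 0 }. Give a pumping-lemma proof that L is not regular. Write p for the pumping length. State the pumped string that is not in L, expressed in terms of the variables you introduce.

a^{p+k} b^p $^{2p}

Suppose for contradiction that L is regular, and let p be the pumping length.
Take w = a^p b^p $^{2p} ∈ L (with i=j=p, i+j=2p), |w| = 4p ≥ p.
By the pumping lemma, w = xyz with |xy| ≤ p and y is nonempty.
Since the first p symbols of w are all a's and |xy| ≤ p, y lies entirely in the leading a-block: y = a^k for some k with 1 ≤ k ≤ p.
Consider xy^2z = a^{p+k} b^p $^{2p}. Now the a- and b-counts sum to 2p+k, but the $-count is 2p ≠ 2p+k. So xy^2z ∉ L.
This contradicts the pumping lemma, so L is not regular.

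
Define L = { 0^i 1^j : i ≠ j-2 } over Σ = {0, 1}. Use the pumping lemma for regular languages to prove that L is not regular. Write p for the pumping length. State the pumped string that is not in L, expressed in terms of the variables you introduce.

0^{p+p!} 1^{p+p!+2}

Suppose for contradiction that L is regular, and let p be the pumping length.
Choose w = 0^p 1^{p+p!+2}. Since p ≠ (p+p!+2)-2 = p+p!, w ∈ L; and |w| ≥ p.
Write w = xyz as guaranteed by the lemma, with |xy| ≤ p and |y| > 0.
The first p characters of w are 0's, so xy (and hence y) consists only of 0's. Write y = 0^k, 1 ≤ k ≤ p.
Since 1 ≤ k ≤ p, k divides p!; set t = 1 + p!/k. Then xy^t z has p + (p!/k)·k = p + p! copies of 0. Now the 0-count is p+p! and (1-count)-2 = (p+p!+2)-2 = p+p!, so i ≠ j-2 fails. So xy^t z = 0^{p+p!} 1^{p+p!+2} ∉ L.
This is a contradiction; hence L is not regular.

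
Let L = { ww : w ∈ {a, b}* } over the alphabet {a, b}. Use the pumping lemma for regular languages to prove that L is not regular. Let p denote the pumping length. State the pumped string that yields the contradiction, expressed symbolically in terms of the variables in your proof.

a^{p+k} b^p a^p b^p

Toward a contradiction, assume L is regular with pumping length p.
Take w = a^p b^p a^p b^p = uu where u = a^pb^p; then w ∈ L and |w| = 4p ≥ p.
Write w = xyz as guaranteed by the lemma, with |xy| ≤ p and |y| > 0.
Since the first p symbols of w are all a's and |xy| ≤ p, y lies entirely in the leading a-block: y = a^k for some k with 1 ≤ k ≤ p.
Pump with i = 2: xy^2z = a^{p+k} b^p a^p b^p, of length 4p+k. Suppose this equals vv. The string starts with a and ends with b, so v does too; thus the boundary between the two copies of v is a b→a transition. There is exactly one such transition, at position 2p+k, so |v| = 2p+k and |vv| = 4p+2k ≠ 4p+k since k ≥ 1. So xy^2z ∉ L.
This is a contradiction; hence L is not regular.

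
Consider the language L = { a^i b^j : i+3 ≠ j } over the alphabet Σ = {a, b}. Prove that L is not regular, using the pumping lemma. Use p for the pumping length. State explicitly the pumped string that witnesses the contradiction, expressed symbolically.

a^{p+p!} b^{p+p!+3}

Assume L is regular; let p be its pumping constant.
Choose w = a^p b^{p+p!+3}. Since p ≠ (p+p!+3)-3 = p+p!, w ∈ L; and |w| ≥ p.
By the pumping lemma, w = xyz with |xy| ≤ p and |y| > 0.
The first p characters of w are a's, so xy (and hence y) consists only of a's. Write y = a^k, 1 ≤ k ≤ p.
Since 1 ≤ k ≤ p, k divides p!; set t = 1 + p!/k. Then xy^t z has p + (p!/k)·k = p + p! copies of a. Now the a-count is p+p! and (b-count)-3 = (p+p!+3)-3 = p+p!, so i+3 ≠ j fails. So xy^t z = a^{p+p!} b^{p+p!+3} ∉ L.
This contradicts the pumping lemma, so L is not regular.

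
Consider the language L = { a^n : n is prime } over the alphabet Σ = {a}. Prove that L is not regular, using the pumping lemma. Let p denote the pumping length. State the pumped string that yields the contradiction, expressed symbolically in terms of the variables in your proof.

a^{q(1+k)}

Suppose for contradiction that L is regular, and let p be the pumping length.
Let q be a prime with q ≥ p+2 (infinitely many primes exist), and take w = a^q ∈ L with |w| = q ≥ p.
By the pumping lemma, w = xyz with |xy| ≤ p and |y| ≥ 1.
Then y = a^k for some k with 1 ≤ k ≤ p.
Since 1 ≤ k ≤ p, |xz| = q-k. Pump with i = q+1: |xy^{q+1}z| = (q-k)+(q+1)k = q+qk = q(1+k), which is composite (both factors ≥ 2). So xy^{q+1}z = a^{q(1+k)} ∉ L.
Contradiction. Therefore L is not regular.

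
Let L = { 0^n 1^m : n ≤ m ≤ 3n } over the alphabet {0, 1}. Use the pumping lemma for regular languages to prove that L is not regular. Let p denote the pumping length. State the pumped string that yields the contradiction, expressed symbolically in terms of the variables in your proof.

Toward a contradiction, assume L is regular with pumping length p.
Take w = 0^p 1^p ∈ L (since p ≤ p ≤ 3p), with |w| = 2p ≥ p.
The pumping lemma gives a decomposition w = xyz where |xy| ≤ p and y is nonempty.
The first p characters of w are 0's, so xy (and hence y) consists only of 0's. Write y = 0^k, 1 ≤ k ≤ p.
Pump with i = 2: xy^2z = 0^{p+k} 1^p. Now n = p+k > p = m, so the condition n ≤ m fails. Thus xy^2z ∉ L.
This is a contradiction; hence L is not regular.

0^{p+k} 1^p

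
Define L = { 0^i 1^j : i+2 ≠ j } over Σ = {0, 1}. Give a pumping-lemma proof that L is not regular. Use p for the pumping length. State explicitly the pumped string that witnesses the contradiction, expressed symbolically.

Toward a contradiction, assume L is regular with pumping length p.
Choose w = 0^p 1^{p+p!+2}. Since p ≠ (p+p!+2)-2 = p+p!, w ∈ L; and |w| ≥ p.
The pumping lemma gives a decomposition w = xyz where |xy| ≤ p and y is nonempty.
Because |xy| ≤ p and w begins with p copies of 0, we have y = 0^k with 1 ≤ k ≤ p.
Since 1 ≤ k ≤ p, k divides p!; set t = 1 + p!/k. Then xy^t z has p + (p!/k)·k = p + p! copies of 0. Now the 0-count is p+p! and (1-count)-2 = (p+p!+2)-2 = p+p!, so i+2 ≠ j fails. So xy^t z = 0^{p+p!} 1^{p+p!+2} ∉ L.
Contradiction. Therefore L is not regular.

0^{p+p!} 1^{p+p!+2}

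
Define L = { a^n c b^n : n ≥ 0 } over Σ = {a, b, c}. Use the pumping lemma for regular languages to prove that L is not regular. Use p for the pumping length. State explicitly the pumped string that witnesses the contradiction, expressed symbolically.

a^{p+k} c b^p

Assume L is regular. Let p be the pumping length given by the pumping lemma.
Take w = a^p c b^p ∈ L with |w| = 2p+1 ≥ p.
Write w = xyz as guaranteed by the lemma, with |xy| ≤ p and |y| ≥ 1.
Because |xy| ≤ p and w begins with p copies of a, we have y = a^k with 1 ≤ k ≤ p.
Pump with i = 2: xy^2z = a^{p+k} c b^p, which would require p+k = p. But k ≥ 1, so xy^2z ∉ L.
This contradicts the pumping lemma, so L is not regular.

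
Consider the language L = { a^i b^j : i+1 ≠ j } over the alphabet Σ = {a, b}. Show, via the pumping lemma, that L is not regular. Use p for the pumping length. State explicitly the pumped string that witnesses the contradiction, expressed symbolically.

a^{p+p!} b^{p+p!+1}

Assume L is regular; let p be its pumping constant.
Choose w = a^p b^{p+p!+1}. Since p ≠ (p+p!+1)-1 = p+p!, w ∈ L; and |w| ≥ p.
By the pumping lemma, w = xyz with |xy| ≤ p and y is nonempty.
Since the first p symbols of w are all a's and |xy| ≤ p, y lies entirely in the leading a-block: y = a^k for some k with 1 ≤ k ≤ p.
Since 1 ≤ k ≤ p, k divides p!; set t = 1 + p!/k. Then xy^t z has p + (p!/k)·k = p + p! copies of a. Now the a-count is p+p! and (b-count)-1 = (p+p!+1)-1 = p+p!, so i+1 ≠ j fails. So xy^t z = a^{p+p!} b^{p+p!+1} ∉ L.
This contradicts the pumping lemma, so L is not regular.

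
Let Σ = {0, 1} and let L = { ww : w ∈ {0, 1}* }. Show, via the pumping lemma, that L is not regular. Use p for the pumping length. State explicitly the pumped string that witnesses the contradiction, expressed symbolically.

0^{p+k} 1^p 0^p 1^p

Assume L is regular. Let p be the pumping length given by the pumping lemma.
Take w = 0^p 1^p 0^p 1^p = uu where u = 0^p1^p; then w ∈ L and |w| = 4p ≥ p.
The pumping lemma gives a decomposition w = xyz where |xy| ≤ p and |y| ≥ 1.
Because |xy| ≤ p and w begins with p copies of 0, we have y = 0^k with 1 ≤ k ≤ p.
Pump with i = 2: xy^2z = 0^{p+k} 1^p 0^p 1^p, of length 4p+k. Suppose this equals vv. The string starts with 0 and ends with 1, so v does too; thus the boundary between the two copies of v is a 1→0 transition. There is exactly one such transition, at position 2p+k, so |v| = 2p+k and |vv| = 4p+2k ≠ 4p+k since k ≥ 1. So xy^2z ∉ L.
Contradiction. Therefore L is not regular.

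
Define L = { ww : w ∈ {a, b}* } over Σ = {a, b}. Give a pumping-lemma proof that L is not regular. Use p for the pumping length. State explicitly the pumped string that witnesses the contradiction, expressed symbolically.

Suppose for contradiction that L is regular, and let p be the pumping length.
Take w = a^p b^p a^p b^p = uu where u = a^pb^p; then w ∈ L and |w| = 4p ≥ p.
By the pumping lemma, w = xyz with |xy| ≤ p and y is nonempty.
The first p characters of w are a's, so xy (and hence y) consists only of a's. Write y = a^k, 1 ≤ k ≤ p.
Pump with i = 2: xy^2z = a^{p+k} b^p a^p b^p, of length 4p+k. Suppose this equals vv. The string starts with a and ends with b, so v does too; thus the boundary between the two copies of v is a b→a transition. There is exactly one such transition, at position 2p+k, so |v| = 2p+k and |vv| = 4p+2k ≠ 4p+k since k ≥ 1. So xy^2z ∉ L.
This is a contradiction; hence L is not regular.

a^{p+k} b^p a^p b^p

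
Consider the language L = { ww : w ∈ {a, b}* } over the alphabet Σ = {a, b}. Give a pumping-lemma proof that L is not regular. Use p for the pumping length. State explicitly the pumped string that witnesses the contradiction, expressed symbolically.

a^{p+k} b^p a^p b^p

Assume L is regular; let p be its pumping constant.
Take w = a^p b^p a^p b^p = uu where u = a^pb^p; then w ∈ L and |w| = 4p ≥ p.
By the pumping lemma, w = xyz with |xy| ≤ p and |y| ≥ 1.
The first p characters of w are a's, so xy (and hence y) consists only of a's. Write y = a^k, 1 ≤ k ≤ p.
Pump with i = 2: xy^2z = a^{p+k} b^p a^p b^p, of length 4p+k. Suppose this equals vv. The string starts with a and ends with b, so v does too; thus the boundary between the two copies of v is a b→a transition. There is exactly one such transition, at position 2p+k, so |v| = 2p+k and |vv| = 4p+2k ≠ 4p+k since k ≥ 1. So xy^2z ∉ L.
Contradiction. Therefore L is not regular.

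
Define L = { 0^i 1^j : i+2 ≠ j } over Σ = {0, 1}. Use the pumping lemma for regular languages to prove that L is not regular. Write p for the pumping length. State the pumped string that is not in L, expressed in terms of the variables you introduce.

0^{p+p!} 1^{p+p!+2}

Suppose for contradiction that L is regular, and let p be the pumping length.
Choose w = 0^p 1^{p+p!+2}. Since p ≠ (p+p!+2)-2 = p+p!, w ∈ L; and |w| ≥ p.
Write w = xyz as guaranteed by the lemma, with |xy| ≤ p and |y| ≥ 1.
The first p characters of w are 0's, so xy (and hence y) consists only of 0's. Write y = 0^k, 1 ≤ k ≤ p.
Since 1 ≤ k ≤ p, k divides p!; set t = 1 + p!/k. Then xy^t z has p + (p!/k)·k = p + p! copies of 0. Now the 0-count is p+p! and (1-count)-2 = (p+p!+2)-2 = p+p!, so i+2 ≠ j fails. So xy^t z = 0^{p+p!} 1^{p+p!+2} ∉ L.
This is a contradiction; hence L is not regular.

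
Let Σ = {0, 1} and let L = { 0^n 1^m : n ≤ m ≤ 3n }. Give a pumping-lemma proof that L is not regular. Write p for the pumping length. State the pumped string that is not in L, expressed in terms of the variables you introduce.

0^{p+k} 1^p

Assume L is regular. Let p be the pumping length given by the pumping lemma.
Take w = 0^p 1^p ∈ L (since p ≤ p ≤ 3p), with |w| = 2p ≥ p.
By the pumping lemma, w = xyz with |xy| ≤ p and |y| ≥ 1.
Because |xy| ≤ p and w begins with p copies of 0, we have y = 0^k with 1 ≤ k ≤ p.
Pump with i = 2: xy^2z = 0^{p+k} 1^p. Now n = p+k > p = m, so the condition n ≤ m fails. Thus xy^2z ∉ L.
This contradicts the pumping lemma, so L is not regular.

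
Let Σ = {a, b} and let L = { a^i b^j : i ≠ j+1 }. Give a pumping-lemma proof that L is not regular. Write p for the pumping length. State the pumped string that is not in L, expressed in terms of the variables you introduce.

a^{p+p!} b^{p+p!-1}

Assume L is regular. Let p be the pumping length given by the pumping lemma.
Choose w = a^p b^{p+p!-1}. Since p ≠ (p+p!-1)+1 = p+p!, w ∈ L; and |w| ≥ p.
Write w = xyz as guaranteed by the lemma, with |xy| ≤ p and y is nonempty.
Because |xy| ≤ p and w begins with p copies of a, we have y = a^k with 1 ≤ k ≤ p.
Since 1 ≤ k ≤ p, k divides p!; set t = 1 + p!/k. Then xy^t z has p + (p!/k)·k = p + p! copies of a. Now the a-count is p+p! and (b-count)+1 = (p+p!-1)+1 = p+p!, so i ≠ j+1 fails. So xy^t z = a^{p+p!} b^{p+p!-1} ∉ L.
This contradicts the pumping lemma, so L is not regular.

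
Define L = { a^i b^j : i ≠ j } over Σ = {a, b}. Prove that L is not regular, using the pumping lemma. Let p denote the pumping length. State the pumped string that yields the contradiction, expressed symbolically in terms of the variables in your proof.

a^{p+p!} b^{p+p!}

Assume L is regular. Let p be the pumping length given by the pumping lemma.
Choose w = a^p b^{p+p!}. Since p ≠ p+p!, w ∈ L; and |w| ≥ p.
Write w = xyz as guaranteed by the lemma, with |xy| ≤ p and |y| > 0.
The first p characters of w are a's, so xy (and hence y) consists only of a's. Write y = a^k, 1 ≤ k ≤ p.
Since 1 ≤ k ≤ p, k divides p!; set t = 1 + p!/k. Then xy^t z has p + (p!/k)·k = p + p! copies of a. Now the a-count equals the b-count, so i ≠ j fails. So xy^t z = a^{p+p!} b^{p+p!} ∉ L.
This contradicts the pumping lemma, so L is not regular.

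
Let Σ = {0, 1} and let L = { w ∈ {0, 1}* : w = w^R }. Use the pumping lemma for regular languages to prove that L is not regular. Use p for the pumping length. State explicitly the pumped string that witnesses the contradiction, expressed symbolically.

Toward a contradiction, assume L is regular with pumping length p.
Take w = 0^p 1 0^p, a palindrome of length 2p+1 ≥ p.
By the pumping lemma, w = xyz with |xy| ≤ p and y is nonempty.
Because |xy| ≤ p and w begins with p copies of 0, we have y = 0^k with 1 ≤ k ≤ p.
Pump with i = 2: xy^2z = 0^{p+k} 1 0^p. Its reverse is 0^p 1 0^{p+k}, which differs from xy^2z since k ≥ 1. So xy^2z is not a palindrome and xy^2z ∉ L.
This contradicts the pumping lemma, so L is not regular.

0^{p+k} 1 0^p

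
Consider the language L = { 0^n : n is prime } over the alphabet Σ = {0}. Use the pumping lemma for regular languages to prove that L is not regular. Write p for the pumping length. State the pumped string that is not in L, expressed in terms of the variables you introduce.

Assume L is regular. Let p be the pumping length given by the pumping lemma.
Let q be a prime with q ≥ p+2 (infinitely many primes exist), and take w = 0^q ∈ L with |w| = q ≥ p.
The pumping lemma gives a decomposition w = xyz where |xy| ≤ p and |y| > 0.
Then y = 0^k for some k with 1 ≤ k ≤ p.
Since 1 ≤ k ≤ p, |xz| = q-k. Pump with i = q+1: |xy^{q+1}z| = (q-k)+(q+1)k = q+qk = q(1+k), which is composite (both factors ≥ 2). So xy^{q+1}z = 0^{q(1+k)} ∉ L.
This is a contradiction; hence L is not regular.

0^{q(1+k)}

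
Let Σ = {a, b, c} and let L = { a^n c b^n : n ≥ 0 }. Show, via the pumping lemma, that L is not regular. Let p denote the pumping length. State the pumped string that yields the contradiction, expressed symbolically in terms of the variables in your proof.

a^{p+k} c b^p

Suppose for contradiction that L is regular, and let p be the pumping length.
Take w = a^p c b^p ∈ L with |w| = 2p+1 ≥ p.
Write w = xyz as guaranteed by the lemma, with |xy| ≤ p and |y| > 0.
Since the first p symbols of w are all a's and |xy| ≤ p, y lies entirely in the leading a-block: y = a^k for some k with 1 ≤ k ≤ p.
Pump with i = 2: xy^2z = a^{p+k} c b^p, which would require p+k = p. But k ≥ 1, so xy^2z ∉ L.
Contradiction. Therefore L is not regular.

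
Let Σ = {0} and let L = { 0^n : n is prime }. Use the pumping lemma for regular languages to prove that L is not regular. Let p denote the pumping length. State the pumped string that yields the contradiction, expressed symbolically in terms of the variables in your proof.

0^{q(1+k)}

Assume L is regular. Let p be the pumping length given by the pumping lemma.
Let q be a prime with q ≥ p+2 (infinitely many primes exist), and take w = 0^q ∈ L with |w| = q ≥ p.
By the pumping lemma, w = xyz with |xy| ≤ p and y is nonempty.
Then y = 0^k for some k with 1 ≤ k ≤ p.
Since 1 ≤ k ≤ p, |xz| = q-k. Pump with i = q+1: |xy^{q+1}z| = (q-k)+(q+1)k = q+qk = q(1+k), which is composite (both factors ≥ 2). So xy^{q+1}z = 0^{q(1+k)} ∉ L.
Contradiction. Therefore L is not regular.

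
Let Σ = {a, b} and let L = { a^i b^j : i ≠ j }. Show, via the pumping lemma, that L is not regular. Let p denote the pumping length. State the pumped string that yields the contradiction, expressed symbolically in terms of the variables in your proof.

Suppose for contradiction that L is regular, and let p be the pumping length.
Choose w = a^p b^{p+p!}. Since p ≠ p+p!, w ∈ L; and |w| ≥ p.
By the pumping lemma, w = xyz with |xy| ≤ p and |y| > 0.
The first p characters of w are a's, so xy (and hence y) consists only of a's. Write y = a^k, 1 ≤ k ≤ p.
Since 1 ≤ k ≤ p, k divides p!; set t = 1 + p!/k. Then xy^t z has p + (p!/k)·k = p + p! copies of a. Now the a-count equals the b-count, so i ≠ j fails. So xy^t z = a^{p+p!} b^{p+p!} ∉ L.
Contradiction. Therefore L is not regular.

a^{p+p!} b^{p+p!}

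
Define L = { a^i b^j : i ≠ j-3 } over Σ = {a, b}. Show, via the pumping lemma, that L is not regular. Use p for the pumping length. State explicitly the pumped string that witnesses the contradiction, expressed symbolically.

a^{p+p!} b^{p+p!+3}

Assume L is regular; let p be its pumping constant.
Choose w = a^p b^{p+p!+3}. Since p ≠ (p+p!+3)-3 = p+p!, w ∈ L; and |w| ≥ p.
Write w = xyz as guaranteed by the lemma, with |xy| ≤ p and |y| ≥ 1.
Because |xy| ≤ p and w begins with p copies of a, we have y = a^k with 1 ≤ k ≤ p.
Since 1 ≤ k ≤ p, k divides p!; set t = 1 + p!/k. Then xy^t z has p + (p!/k)·k = p + p! copies of a. Now the a-count is p+p! and (b-count)-3 = (p+p!+3)-3 = p+p!, so i ≠ j-3 fails. So xy^t z = a^{p+p!} b^{p+p!+3} ∉ L.
This contradicts the pumping lemma, so L is not regular.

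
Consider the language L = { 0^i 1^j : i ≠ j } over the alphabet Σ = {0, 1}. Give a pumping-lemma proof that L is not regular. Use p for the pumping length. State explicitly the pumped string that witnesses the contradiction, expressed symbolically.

Assume L is regular; let p be its pumping constant.
Choose w = 0^p 1^{p+p!}. Since p ≠ p+p!, w ∈ L; and |w| ≥ p.
Write w = xyz as guaranteed by the lemma, with |xy| ≤ p and |y| ≥ 1.
Since the first p symbols of w are all 0's and |xy| ≤ p, y lies entirely in the leading 0-block: y = 0^k for some k with 1 ≤ k ≤ p.
Since 1 ≤ k ≤ p, k divides p!; set t = 1 + p!/k. Then xy^t z has p + (p!/k)·k = p + p! copies of 0. Now the 0-count equals the 1-count, so i ≠ j fails. So xy^t z = 0^{p+p!} 1^{p+p!} ∉ L.
This is a contradiction; hence L is not regular.

0^{p+p!} 1^{p+p!}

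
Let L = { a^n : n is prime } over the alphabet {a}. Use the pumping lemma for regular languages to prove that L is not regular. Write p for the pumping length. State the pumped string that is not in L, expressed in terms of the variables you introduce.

a^{q(1+k)}

Assume L is regular. Let p be the pumping length given by the pumping lemma.
Let q be a prime with q ≥ p+2 (infinitely many primes exist), and take w = a^q ∈ L with |w| = q ≥ p.
By the pumping lemma, w = xyz with |xy| ≤ p and |y| > 0.
Then y = a^k for some k with 1 ≤ k ≤ p.
Since 1 ≤ k ≤ p, |xz| = q-k. Pump with i = q+1: |xy^{q+1}z| = (q-k)+(q+1)k = q+qk = q(1+k), which is composite (both factors ≥ 2). So xy^{q+1}z = a^{q(1+k)} ∉ L.
This contradicts the pumping lemma, so L is not regular.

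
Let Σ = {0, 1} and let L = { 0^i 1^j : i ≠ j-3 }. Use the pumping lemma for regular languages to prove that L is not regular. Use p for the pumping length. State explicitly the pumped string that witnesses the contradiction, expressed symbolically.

0^{p+p!} 1^{p+p!+3}

Toward a contradiction, assume L is regular with pumping length p.
Choose w = 0^p 1^{p+p!+3}. Since p ≠ (p+p!+3)-3 = p+p!, w ∈ L; and |w| ≥ p.
Write w = xyz as guaranteed by the lemma, with |xy| ≤ p and |y| > 0.
Since the first p symbols of w are all 0's and |xy| ≤ p, y lies entirely in the leading 0-block: y = 0^k for some k with 1 ≤ k ≤ p.
Since 1 ≤ k ≤ p, k divides p!; set t = 1 + p!/k. Then xy^t z has p + (p!/k)·k = p + p! copies of 0. Now the 0-count is p+p! and (1-count)-3 = (p+p!+3)-3 = p+p!, so i ≠ j-3 fails. So xy^t z = 0^{p+p!} 1^{p+p!+3} ∉ L.
This is a contradiction; hence L is not regular.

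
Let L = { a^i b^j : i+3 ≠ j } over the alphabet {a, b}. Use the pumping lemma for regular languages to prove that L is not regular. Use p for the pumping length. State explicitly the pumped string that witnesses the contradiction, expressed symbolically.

a^{p+p!} b^{p+p!+3}

Toward a contradiction, assume L is regular with pumping length p.
Choose w = a^p b^{p+p!+3}. Since p ≠ (p+p!+3)-3 = p+p!, w ∈ L; and |w| ≥ p.
Write w = xyz as guaranteed by the lemma, with |xy| ≤ p and |y| > 0.
The first p characters of w are a's, so xy (and hence y) consists only of a's. Write y = a^k, 1 ≤ k ≤ p.
Since 1 ≤ k ≤ p, k divides p!; set t = 1 + p!/k. Then xy^t z has p + (p!/k)·k = p + p! copies of a. Now the a-count is p+p! and (b-count)-3 = (p+p!+3)-3 = p+p!, so i+3 ≠ j fails. So xy^t z = a^{p+p!} b^{p+p!+3} ∉ L.
Contradiction. Therefore L is not regular.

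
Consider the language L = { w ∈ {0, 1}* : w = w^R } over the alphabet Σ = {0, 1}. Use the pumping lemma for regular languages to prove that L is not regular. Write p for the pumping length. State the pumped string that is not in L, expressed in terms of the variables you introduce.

0^{p+k} 1 0^p

Suppose for contradiction that L is regular, and let p be the pumping length.
Take w = 0^p 1 0^p, a palindrome of length 2p+1 ≥ p.
Write w = xyz as guaranteed by the lemma, with |xy| ≤ p and |y| > 0.
Because |xy| ≤ p and w begins with p copies of 0, we have y = 0^k with 1 ≤ k ≤ p.
Pump with i = 2: xy^2z = 0^{p+k} 1 0^p. Its reverse is 0^p 1 0^{p+k}, which differs from xy^2z since k ≥ 1. So xy^2z is not a palindrome and xy^2z ∉ L.
This is a contradiction; hence L is not regular.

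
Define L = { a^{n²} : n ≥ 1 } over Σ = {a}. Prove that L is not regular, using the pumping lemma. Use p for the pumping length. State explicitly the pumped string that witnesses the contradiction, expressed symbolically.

Assume L is regular. Let p be the pumping length given by the pumping lemma.
Take w = a^{p²} ∈ L with |w| = p² ≥ p.
The pumping lemma gives a decomposition w = xyz where |xy| ≤ p and y is nonempty.
Then y = a^k for some k with 1 ≤ k ≤ p.
Pump with i = 2: xy^2z = a^{p²+k}. Since 1 ≤ k ≤ p, p² < p²+k ≤ p²+p < (p+1)², so p²+k lies strictly between consecutive squares and is not a perfect square. So xy^2z ∉ L.
This contradicts the pumping lemma, so L is not regular.

a^{p²+k}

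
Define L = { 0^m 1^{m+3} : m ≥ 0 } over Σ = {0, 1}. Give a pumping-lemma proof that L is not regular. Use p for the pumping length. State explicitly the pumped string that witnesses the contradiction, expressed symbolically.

0^{p+k} 1^{p+3}

Assume L is regular. Let p be the pumping length given by the pumping lemma.
Let w = 0^p 1^{p+3} ∈ L; note |w| = 2p+3 ≥ p.
The pumping lemma gives a decomposition w = xyz where |xy| ≤ p and |y| ≥ 1.
The first p characters of w are 0's, so xy (and hence y) consists only of 0's. Write y = 0^k, 1 ≤ k ≤ p.
Pump with i = 2: xy^2z = 0^{p+k} 1^{p+3}. For this to lie in L we would need p+3 = (p+k)+3, which forces k = 0. But k ≥ 1, so xy^2z ∉ L.
Contradiction. Therefore L is not regular.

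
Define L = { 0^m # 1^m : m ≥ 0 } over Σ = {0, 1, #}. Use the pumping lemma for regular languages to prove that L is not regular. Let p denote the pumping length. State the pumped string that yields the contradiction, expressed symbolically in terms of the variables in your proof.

Toward a contradiction, assume L is regular with pumping length p.
Take w = 0^p # 1^p ∈ L with |w| = 2p+1 ≥ p.
By the pumping lemma, w = xyz with |xy| ≤ p and |y| ≥ 1.
Since the first p symbols of w are all 0's and |xy| ≤ p, y lies entirely in the leading 0-block: y = 0^k for some k with 1 ≤ k ≤ p.
Pump with i = 2: xy^2z = 0^{p+k} # 1^p, which would require p+k = p. But k ≥ 1, so xy^2z ∉ L.
Contradiction. Therefore L is not regular.

0^{p+k} # 1^p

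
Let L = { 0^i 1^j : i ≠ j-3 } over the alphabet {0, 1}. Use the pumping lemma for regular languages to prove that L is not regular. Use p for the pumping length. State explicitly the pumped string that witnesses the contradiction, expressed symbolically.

0^{p+p!} 1^{p+p!+3}

Assume L is regular. Let p be the pumping length given by the pumping lemma.
Choose w = 0^p 1^{p+p!+3}. Since p ≠ (p+p!+3)-3 = p+p!, w ∈ L; and |w| ≥ p.
Write w = xyz as guaranteed by the lemma, with |xy| ≤ p and |y| ≥ 1.
Because |xy| ≤ p and w begins with p copies of 0, we have y = 0^k with 1 ≤ k ≤ p.
Since 1 ≤ k ≤ p, k divides p!; set t = 1 + p!/k. Then xy^t z has p + (p!/k)·k = p + p! copies of 0. Now the 0-count is p+p! and (1-count)-3 = (p+p!+3)-3 = p+p!, so i ≠ j-3 fails. So xy^t z = 0^{p+p!} 1^{p+p!+3} ∉ L.
Contradiction. Therefore L is not regular.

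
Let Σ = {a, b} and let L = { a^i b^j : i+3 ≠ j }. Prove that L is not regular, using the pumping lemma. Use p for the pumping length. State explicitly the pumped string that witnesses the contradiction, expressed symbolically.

a^{p+p!} b^{p+p!+3}

Suppose for contradiction that L is regular, and let p be the pumping length.
Choose w = a^p b^{p+p!+3}. Since p ≠ (p+p!+3)-3 = p+p!, w ∈ L; and |w| ≥ p.
The pumping lemma gives a decomposition w = xyz where |xy| ≤ p and |y| > 0.
The first p characters of w are a's, so xy (and hence y) consists only of a's. Write y = a^k, 1 ≤ k ≤ p.
Since 1 ≤ k ≤ p, k divides p!; set t = 1 + p!/k. Then xy^t z has p + (p!/k)·k = p + p! copies of a. Now the a-count is p+p! and (b-count)-3 = (p+p!+3)-3 = p+p!, so i+3 ≠ j fails. So xy^t z = a^{p+p!} b^{p+p!+3} ∉ L.
Contradiction. Therefore L is not regular.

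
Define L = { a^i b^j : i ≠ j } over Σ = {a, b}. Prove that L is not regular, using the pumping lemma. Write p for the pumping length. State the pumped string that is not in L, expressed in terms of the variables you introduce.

a^{p+p!} b^{p+p!}

Toward a contradiction, assume L is regular with pumping length p.
Choose w = a^p b^{p+p!}. Since p ≠ p+p!, w ∈ L; and |w| ≥ p.
Write w = xyz as guaranteed by the lemma, with |xy| ≤ p and y is nonempty.
Since the first p symbols of w are all a's and |xy| ≤ p, y lies entirely in the leading a-block: y = a^k for some k with 1 ≤ k ≤ p.
Since 1 ≤ k ≤ p, k divides p!; set t = 1 + p!/k. Then xy^t z has p + (p!/k)·k = p + p! copies of a. Now the a-count equals the b-count, so i ≠ j fails. So xy^t z = a^{p+p!} b^{p+p!} ∉ L.
This is a contradiction; hence L is not regular.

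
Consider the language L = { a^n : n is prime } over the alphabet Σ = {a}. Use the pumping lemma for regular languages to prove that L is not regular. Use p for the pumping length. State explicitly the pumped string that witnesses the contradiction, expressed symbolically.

a^{q(1+k)}

Suppose for contradiction that L is regular, and let p be the pumping length.
Let q be a prime with q ≥ p+2 (infinitely many primes exist), and take w = a^q ∈ L with |w| = q ≥ p.
The pumping lemma gives a decomposition w = xyz where |xy| ≤ p and |y| > 0.
Then y = a^k for some k with 1 ≤ k ≤ p.
Since 1 ≤ k ≤ p, |xz| = q-k. Pump with i = q+1: |xy^{q+1}z| = (q-k)+(q+1)k = q+qk = q(1+k), which is composite (both factors ≥ 2). So xy^{q+1}z = a^{q(1+k)} ∉ L.
This is a contradiction; hence L is not regular.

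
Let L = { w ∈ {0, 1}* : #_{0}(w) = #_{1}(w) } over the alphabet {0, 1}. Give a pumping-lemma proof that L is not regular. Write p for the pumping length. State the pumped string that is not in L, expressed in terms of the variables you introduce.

Suppose for contradiction that L is regular, and let p be the pumping length.
Choose w = 0^p 1^p ∈ L with |w| = 2p ≥ p.
Write w = xyz as guaranteed by the lemma, with |xy| ≤ p and |y| > 0.
Because |xy| ≤ p and w begins with p copies of 0, we have y = 0^k with 1 ≤ k ≤ p.
Pump with i = 2: xy^2z = 0^{p+k} 1^p has p+k occurrences of 0 but only p of 1. Since k ≥ 1 the counts differ, so xy^2z ∉ L.
This contradicts the pumping lemma, so L is not regular.

0^{p+k} 1^p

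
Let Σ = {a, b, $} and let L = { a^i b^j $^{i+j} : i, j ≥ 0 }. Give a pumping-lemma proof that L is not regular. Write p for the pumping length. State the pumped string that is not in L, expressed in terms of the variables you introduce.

a^{p+k} b^p $^{2p}

Assume L is regular; let p be its pumping constant.
Take w = a^p b^p $^{2p} ∈ L (with i=j=p, i+j=2p), |w| = 4p ≥ p.
The pumping lemma gives a decomposition w = xyz where |xy| ≤ p and |y| > 0.
Since the first p symbols of w are all a's and |xy| ≤ p, y lies entirely in the leading a-block: y = a^k for some k with 1 ≤ k ≤ p.
Consider xy^2z = a^{p+k} b^p $^{2p}. Now the a- and b-counts sum to 2p+k, but the $-count is 2p ≠ 2p+k. So xy^2z ∉ L.
Contradiction. Therefore L is not regular.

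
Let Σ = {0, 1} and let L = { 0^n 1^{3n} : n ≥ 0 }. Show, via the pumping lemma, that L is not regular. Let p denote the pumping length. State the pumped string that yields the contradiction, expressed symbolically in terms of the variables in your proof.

Assume L is regular. Let p be the pumping length given by the pumping lemma.
Choose w = 0^p 1^{3p}, which is in L with |w| = 4p ≥ p.
By the pumping lemma, w = xyz with |xy| ≤ p and |y| ≥ 1.
Since the first p symbols of w are all 0's and |xy| ≤ p, y lies entirely in the leading 0-block: y = 0^k for some k with 1 ≤ k ≤ p.
Pump with i = 2: xy^2z = 0^{p+k} 1^{3p}. For this to lie in L we would need 3p = 3(p+k), which forces k = 0. But k ≥ 1, so xy^2z ∉ L.
Contradiction. Therefore L is not regular.

0^{p+k} 1^{3p}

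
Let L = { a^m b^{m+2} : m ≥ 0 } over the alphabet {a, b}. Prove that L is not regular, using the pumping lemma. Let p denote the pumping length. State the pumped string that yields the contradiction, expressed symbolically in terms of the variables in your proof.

Assume L is regular. Let p be the pumping length given by the pumping lemma.
Choose w = a^p b^{p+2}, which is in L with |w| = 2p+2 ≥ p.
Write w = xyz as guaranteed by the lemma, with |xy| ≤ p and |y| > 0.
Since the first p symbols of w are all a's and |xy| ≤ p, y lies entirely in the leading a-block: y = a^k for some k with 1 ≤ k ≤ p.
Pump with i = 2: xy^2z = a^{p+k} b^{p+2}. For this to lie in L we would need p+2 = (p+k)+2, which forces k = 0. But k ≥ 1, so xy^2z ∉ L.
This contradicts the pumping lemma, so L is not regular.

a^{p+k} b^{p+2}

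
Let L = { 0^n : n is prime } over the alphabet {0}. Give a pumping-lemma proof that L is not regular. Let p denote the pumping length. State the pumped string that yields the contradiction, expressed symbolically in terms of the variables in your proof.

0^{q(1+k)}

Assume L is regular; let p be its pumping constant.
Let q be a prime with q ≥ p+2 (infinitely many primes exist), and take w = 0^q ∈ L with |w| = q ≥ p.
Write w = xyz as guaranteed by the lemma, with |xy| ≤ p and |y| > 0.
Then y = 0^k for some k with 1 ≤ k ≤ p.
Since 1 ≤ k ≤ p, |xz| = q-k. Pump with i = q+1: |xy^{q+1}z| = (q-k)+(q+1)k = q+qk = q(1+k), which is composite (both factors ≥ 2). So xy^{q+1}z = 0^{q(1+k)} ∉ L.
Contradiction. Therefore L is not regular.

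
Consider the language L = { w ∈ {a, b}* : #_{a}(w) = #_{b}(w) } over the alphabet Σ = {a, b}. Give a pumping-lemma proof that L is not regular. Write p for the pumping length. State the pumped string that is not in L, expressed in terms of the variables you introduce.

Assume L is regular. Let p be the pumping length given by the pumping lemma.
Choose w = a^p b^p ∈ L with |w| = 2p ≥ p.
The pumping lemma gives a decomposition w = xyz where |xy| ≤ p and |y| ≥ 1.
Because |xy| ≤ p and w begins with p copies of a, we have y = a^k with 1 ≤ k ≤ p.
Pump with i = 2: xy^2z = a^{p+k} b^p has p+k occurrences of a but only p of b. Since k ≥ 1 the counts differ, so xy^2z ∉ L.
This contradicts the pumping lemma, so L is not regular.

a^{p+k} b^p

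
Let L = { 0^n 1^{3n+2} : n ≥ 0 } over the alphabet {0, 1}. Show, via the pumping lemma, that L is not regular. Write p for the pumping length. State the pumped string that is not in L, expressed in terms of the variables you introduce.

0^{p+k} 1^{3p+2}

Toward a contradiction, assume L is regular with pumping length p.
Choose w = 0^p 1^{3p+2}, which is in L with |w| = 4p+2 ≥ p.
The pumping lemma gives a decomposition w = xyz where |xy| ≤ p and y is nonempty.
Because |xy| ≤ p and w begins with p copies of 0, we have y = 0^k with 1 ≤ k ≤ p.
Pump with i = 2: xy^2z = 0^{p+k} 1^{3p+2}. For this to lie in L we would need 3p+2 = 3(p+k)+2, which forces k = 0. But k ≥ 1, so xy^2z ∉ L.
This is a contradiction; hence L is not regular.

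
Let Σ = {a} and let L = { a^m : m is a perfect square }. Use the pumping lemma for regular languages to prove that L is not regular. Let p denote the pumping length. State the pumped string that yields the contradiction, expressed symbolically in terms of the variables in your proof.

a^{p²+k}

Assume L is regular; let p be its pumping constant.
Take w = a^{p²} ∈ L with |w| = p² ≥ p.
By the pumping lemma, w = xyz with |xy| ≤ p and |y| > 0.
Then y = a^k for some k with 1 ≤ k ≤ p.
Pump with i = 2: xy^2z = a^{p²+k}. Since 1 ≤ k ≤ p, p² < p²+k ≤ p²+p < (p+1)², so p²+k lies strictly between consecutive squares and is not a perfect square. So xy^2z ∉ L.
This contradicts the pumping lemma, so L is not regular.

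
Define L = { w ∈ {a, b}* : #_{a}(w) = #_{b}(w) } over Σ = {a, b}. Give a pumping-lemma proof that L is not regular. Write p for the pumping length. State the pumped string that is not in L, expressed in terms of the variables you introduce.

a^{p+k} b^p

Assume L is regular. Let p be the pumping length given by the pumping lemma.
Choose w = a^p b^p ∈ L with |w| = 2p ≥ p.
Write w = xyz as guaranteed by the lemma, with |xy| ≤ p and y is nonempty.
Since the first p symbols of w are all a's and |xy| ≤ p, y lies entirely in the leading a-block: y = a^k for some k with 1 ≤ k ≤ p.
Pump with i = 2: xy^2z = a^{p+k} b^p has p+k occurrences of a but only p of b. Since k ≥ 1 the counts differ, so xy^2z ∉ L.
This is a contradiction; hence L is not regular.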